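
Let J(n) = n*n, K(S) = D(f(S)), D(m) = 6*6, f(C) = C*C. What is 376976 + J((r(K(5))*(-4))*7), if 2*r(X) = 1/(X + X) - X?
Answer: 817511665/1296 ≈ 6.3080e+5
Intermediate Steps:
f(C) = C²
D(m) = 36
K(S) = 36
r(X) = -X/2 + 1/(4*X) (r(X) = (1/(X + X) - X)/2 = (1/(2*X) - X)/2 = -X/2 + 1/(4*X))
J(n) = n²
376976 + J((r(K(5))*(-4))*7) = 376976 + (((-½*36 + (¼)/36)*(-4))*7)² = 376976 + (((-18 + (¼)*(1/36))*(-4))*7)² = 376976 + (((-18 + 1/144)*(-4))*7)² = 376976 + (-2591/144*(-4)*7)² = 376976 + ((2591/36)*7)² = 376976 + (18137/36)² = 376976 + 328950769/1296 = 817511665/1296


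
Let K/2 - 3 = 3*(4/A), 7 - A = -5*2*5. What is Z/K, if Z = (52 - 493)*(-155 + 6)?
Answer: 1248471/122 ≈ 10233.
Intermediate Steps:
A = 57 (A = 7 - (-5*2)*5 = 7 - (-10)*5 = 7 - 1*(-50) = 7 + 50 = 57)
Z = 65709 (Z = -441*(-149) = 65709)
K = 122/19 (K = 6 + 2*(3*(4/57)) = 6 + 2*(4/19) = 6 + 8/19 = 122/19 ≈ 6.4211)
Z/K = 65709/(122/19) = 65709*(19/122) = 1248471/122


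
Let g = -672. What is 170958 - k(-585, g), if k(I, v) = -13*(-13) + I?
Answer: 171374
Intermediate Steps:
k(I, v) = 169 + I
170958 - k(-585, g) = 170958 - (169 - 585) = 170958 - 1*(-416) = 170958 + 416 = 171374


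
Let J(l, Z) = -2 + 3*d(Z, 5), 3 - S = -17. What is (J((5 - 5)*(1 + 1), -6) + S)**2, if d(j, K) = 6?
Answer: 1296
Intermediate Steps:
S = 20 (S = 3 - 1*(-17) = 3 + 17 = 20)
J(l, Z) = 16 (J(l, Z) = -2 + 3*6 = -2 + 18 = 16)
(J((5 - 5)*(1 + 1), -6) + S)**2 = (16 + 20)**2 = 36**2 = 1296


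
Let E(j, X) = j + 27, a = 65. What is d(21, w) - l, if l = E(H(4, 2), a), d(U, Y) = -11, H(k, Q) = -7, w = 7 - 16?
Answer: -31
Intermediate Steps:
w = -9
E(j, X) = 27 + j
l = 20 (l = 27 - 7 = 20)
d(21, w) - l = -11 - 1*20 = -11 - 20 = -31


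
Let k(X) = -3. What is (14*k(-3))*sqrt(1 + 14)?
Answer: -42*sqrt(15) ≈ -162.67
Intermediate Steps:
(14*k(-3))*sqrt(1 + 14) = (14*(-3))*sqrt(1 + 14) = -42*sqrt(15)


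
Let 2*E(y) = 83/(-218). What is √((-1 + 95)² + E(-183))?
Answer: √419913017/218 ≈ 93.999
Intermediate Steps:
E(y) = -83/436 (E(y) = (83/(-218))/2 = (83*(-1/218))/2 = (½)*(-83/218) = -83/436)
√((-1 + 95)² + E(-183)) = √((-1 + 95)² - 83/436) = √(94² - 83/436) = √(8836 - 83/436) = √(3852413/436) = √419913017/218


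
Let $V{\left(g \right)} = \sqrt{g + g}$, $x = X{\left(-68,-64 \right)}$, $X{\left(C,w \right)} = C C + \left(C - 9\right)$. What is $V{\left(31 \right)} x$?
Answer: $4547 \sqrt{62} \approx 35803.0$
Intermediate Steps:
$X{\left(C,w \right)} = -9 + C + C^{2}$ ($X{\left(C,w \right)} = C^{2} + \left(C - 9\right) = C^{2} + \left(-9 + C\right) = -9 + C + C^{2}$)
$x = 4547$ ($x = -9 - 68 + \left(-68\right)^{2} = -9 - 68 + 4624 = 4547$)
$V{\left(g \right)} = \sqrt{2} \sqrt{g}$ ($V{\left(g \right)} = \sqrt{2 g} = \sqrt{2} \sqrt{g}$)
$V{\left(31 \right)} x = \sqrt{2} \sqrt{31} \cdot 4547 = \sqrt{62} \cdot 4547 = 4547 \sqrt{62}$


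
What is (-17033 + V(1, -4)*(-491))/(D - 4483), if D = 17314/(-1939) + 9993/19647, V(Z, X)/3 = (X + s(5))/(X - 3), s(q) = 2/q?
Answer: 1129567020837/285171776950 ≈ 3.9610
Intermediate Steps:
V(Z, X) = 3*(⅖ + X)/(-3 + X) (V(Z, X) = 3*((X + 2/5)/(X - 3)) = 3*((X + 2*(⅕))/(-3 + X)) = 3*((X + ⅖)/(-3 + X)) = 3*((⅖ + X)/(-3 + X)) = 3*(⅖ + X)/(-3 + X))
D = -106930577/12698511 (D = 17314*(-1/1939) + 9993*(1/19647) = -17314/1939 + 3331/6549 = -106930577/12698511 ≈ -8.4207)
(-17033 + V(1, -4)*(-491))/(D - 4483) = (-17033 + (3*(2 + 5*(-4))/(5*(-3 - 4)))*(-491))/(-106930577/12698511 - 4483) = (-17033 + ((⅗)*(2 - 20)/(-7))*(-491))/(-57034355390/12698511) = (-17033 + ((⅗)*(-⅐)*(-18))*(-491))*(-12698511/57034355390) = (-17033 + (54/35)*(-491))*(-12698511/57034355390) = (-17033 - 26514/35)*(-12698511/57034355390) = -622669/35*(-12698511/57034355390) = 1129567020837/285171776950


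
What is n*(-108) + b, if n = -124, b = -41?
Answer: 13351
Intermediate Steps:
n*(-108) + b = -124*(-108) - 41 = 13392 - 41 = 13351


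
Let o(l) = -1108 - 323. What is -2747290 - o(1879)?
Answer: -2745859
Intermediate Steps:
o(l) = -1431
-2747290 - o(1879) = -2747290 - 1*(-1431) = -2747290 + 1431 = -2745859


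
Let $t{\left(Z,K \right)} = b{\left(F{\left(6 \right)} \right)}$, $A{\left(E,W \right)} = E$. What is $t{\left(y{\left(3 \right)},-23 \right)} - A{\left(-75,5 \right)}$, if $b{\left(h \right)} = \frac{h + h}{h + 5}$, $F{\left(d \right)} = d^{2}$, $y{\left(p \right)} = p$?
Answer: $\frac{3147}{41} \approx 76.756$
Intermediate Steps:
$b{\left(h \right)} = \frac{2 h}{5 + h}$
$t{\left(Z,K \right)} = \frac{72}{41}$ ($t{\left(Z,K \right)} = \frac{2 \cdot 6^{2}}{5 + 6^{2}} = 2 \cdot 36 \frac{1}{5 + 36} = 2 \cdot 36 \cdot \frac{1}{41} = \frac{72}{41}$)
$t{\left(y{\left(3 \right)},-23 \right)} - A{\left(-75,5 \right)} = \frac{72}{41} - -75 = \frac{72}{41} + 75 = \frac{3147}{41}$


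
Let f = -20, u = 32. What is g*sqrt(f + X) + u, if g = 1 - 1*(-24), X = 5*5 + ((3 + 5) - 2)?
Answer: 32 + 25*sqrt(11) ≈ 114.92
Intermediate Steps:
X = 31 (X = 25 + (8 - 2) = 25 + 6 = 31)
g = 25 (g = 1 + 24 = 25)
g*sqrt(f + X) + u = 25*sqrt(-20 + 31) + 32 = 25*sqrt(11) + 32 = 32 + 25*sqrt(11)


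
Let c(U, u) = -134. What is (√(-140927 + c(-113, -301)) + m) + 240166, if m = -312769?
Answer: -72603 + I*√141061 ≈ -72603.0 + 375.58*I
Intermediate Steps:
(√(-140927 + c(-113, -301)) + m) + 240166 = (√(-140927 - 134) - 312769) + 240166 = (√(-141061) - 312769) + 240166 = (I*√141061 - 312769) + 240166 = (-312769 + I*√141061) + 240166 = -72603 + I*√141061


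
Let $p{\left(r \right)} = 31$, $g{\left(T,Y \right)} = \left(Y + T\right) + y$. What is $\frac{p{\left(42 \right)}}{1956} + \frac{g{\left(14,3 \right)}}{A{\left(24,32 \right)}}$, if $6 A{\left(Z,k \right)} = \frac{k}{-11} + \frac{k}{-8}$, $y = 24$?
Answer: $- \frac{1322645}{37164} \approx -35.589$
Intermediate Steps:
$g{\left(T,Y \right)} = 24 + T + Y$ ($g{\left(T,Y \right)} = \left(Y + T\right) + 24 = \left(T + Y\right) + 24 = 24 + T + Y$)
$A{\left(Z,k \right)} = - \frac{19 k}{528}$ ($A{\left(Z,k \right)} = \frac{\frac{k}{-11} + \frac{k}{-8}}{6} = \frac{k \left(- \frac{1}{11}\right) + k \left(- \frac{1}{8}\right)}{6} = \frac{- \frac{k}{11} - \frac{k}{8}}{6} = \frac{\left(- \frac{19}{88}\right) k}{6} = - \frac{19 k}{528}$)
$\frac{p{\left(42 \right)}}{1956} + \frac{g{\left(14,3 \right)}}{A{\left(24,32 \right)}} = \frac{31}{1956} + \frac{24 + 14 + 3}{\left(- \frac{19}{528}\right) 32} = 31 \cdot \frac{1}{1956} + \frac{41}{- \frac{38}{33}} = \frac{31}{1956} + 41 \left(- \frac{33}{38}\right) = \frac{31}{1956} - \frac{1353}{38} = - \frac{1322645}{37164}$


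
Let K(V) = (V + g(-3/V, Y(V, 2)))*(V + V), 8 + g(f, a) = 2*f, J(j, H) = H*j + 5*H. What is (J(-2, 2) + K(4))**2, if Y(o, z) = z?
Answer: 1444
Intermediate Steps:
J(j, H) = 5*H + H*j
g(f, a) = -8 + 2*f
K(V) = 2*V*(-8 + V - 6/V) (K(V) = (V + (-8 + 2*(-3/V)))*(V + V) = (V + (-8 - 6/V))*(2*V) = (-8 + V - 6/V)*(2*V) = 2*V*(-8 + V - 6/V))
(J(-2, 2) + K(4))**2 = (2*(5 - 2) + (-12 + 2*4*(-8 + 4)))**2 = (2*3 + (-12 + 2*4*(-4)))**2 = (6 + (-12 - 32))**2 = (6 - 44)**2 = (-38)**2 = 1444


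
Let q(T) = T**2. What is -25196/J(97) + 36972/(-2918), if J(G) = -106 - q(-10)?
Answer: 16476424/150277 ≈ 109.64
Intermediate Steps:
J(G) = -206 (J(G) = -106 - 1*(-10)**2 = -106 - 1*100 = -106 - 100 = -206)
-25196/J(97) + 36972/(-2918) = -25196/(-206) + 36972/(-2918) = -25196*(-1/206) + 36972*(-1/2918) = 12598/103 - 18486/1459 = 16476424/150277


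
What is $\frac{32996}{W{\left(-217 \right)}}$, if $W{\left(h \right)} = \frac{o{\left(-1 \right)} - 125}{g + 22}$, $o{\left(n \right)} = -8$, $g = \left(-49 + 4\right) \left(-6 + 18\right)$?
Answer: $\frac{2441704}{19} \approx 1.2851 \cdot 10^{5}$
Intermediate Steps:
$g = -540$ ($g = \left(-45\right) 12 = -540$)
$W{\left(h \right)} = \frac{19}{74}$ ($W{\left(h \right)} = \frac{-8 - 125}{-540 + 22} = - \frac{133}{-518} = \left(-133\right) \left(- \frac{1}{518}\right) = \frac{19}{74}$)
$\frac{32996}{W{\left(-217 \right)}} = \frac{32996}{\frac{19}{74}} = 32996 \cdot \frac{74}{19} = \frac{2441704}{19}$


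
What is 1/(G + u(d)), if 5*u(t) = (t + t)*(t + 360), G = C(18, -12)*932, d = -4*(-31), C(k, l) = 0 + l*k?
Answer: -5/886528 ≈ -5.6400e-6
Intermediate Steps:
C(k, l) = k*l (C(k, l) = 0 + k*l = k*l)
d = 124
G = -201312 (G = (18*(-12))*932 = -216*932 = -201312)
u(t) = 2*t*(360 + t)/5 (u(t) = ((t + t)*(t + 360))/5 = ((2*t)*(360 + t))/5 = (2*t*(360 + t))/5 = 2*t*(360 + t)/5)
1/(G + u(d)) = 1/(-201312 + (⅖)*124*(360 + 124)) = 1/(-201312 + (⅖)*124*484) = 1/(-201312 + 120032/5) = 1/(-886528/5) = -5/886528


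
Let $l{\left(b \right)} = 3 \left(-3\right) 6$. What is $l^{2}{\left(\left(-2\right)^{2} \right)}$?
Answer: $2916$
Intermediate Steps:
$l{\left(b \right)} = -54$ ($l{\left(b \right)} = \left(-9\right) 6 = -54$)
$l^{2}{\left(\left(-2\right)^{2} \right)} = \left(-54\right)^{2} = 2916$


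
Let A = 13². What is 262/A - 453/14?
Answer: -72889/2366 ≈ -30.807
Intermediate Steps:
A = 169
262/A - 453/14 = 262/169 - 453/14 = -72889/2366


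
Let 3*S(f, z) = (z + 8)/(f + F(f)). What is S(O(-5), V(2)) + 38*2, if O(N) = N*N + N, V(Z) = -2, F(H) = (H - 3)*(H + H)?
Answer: 26601/350 ≈ 76.003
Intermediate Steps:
F(H) = 2*H*(-3 + H) (F(H) = (-3 + H)*(2*H) = 2*H*(-3 + H))
O(N) = N + N² (O(N) = N² + N = N + N²)
S(f, z) = (8 + z)/(3*(f + 2*f*(-3 + f))) (S(f, z) = ((z + 8)/(f + 2*f*(-3 + f)))/3 = ((8 + z)/(f + 2*f*(-3 + f)))/3 = (8 + z)/(3*(f + 2*f*(-3 + f))))
S(O(-5), V(2)) + 38*2 = (8 - 2)/(3*((-5*(1 - 5)))*(-5 + 2*(-5*(1 - 5)))) + 38*2 = (⅓)*6/(-5*(-4)*(-5 + 2*(-5*(-4)))) + 76 = (⅓)*6/(20*(-5 + 2*20)) + 76 = (⅓)*(1/20)*6/(-5 + 40) + 76 = (⅓)*(1/20)*6/35 + 76 = (⅓)*(1/20)*(1/35)*6 + 76 = 1/350 + 76 = 26601/350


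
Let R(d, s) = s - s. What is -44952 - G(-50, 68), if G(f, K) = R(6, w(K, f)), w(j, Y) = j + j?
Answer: -44952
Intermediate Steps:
w(j, Y) = 2*j
R(d, s) = 0
G(f, K) = 0
-44952 - G(-50, 68) = -44952 - 1*0 = -44952 + 0 = -44952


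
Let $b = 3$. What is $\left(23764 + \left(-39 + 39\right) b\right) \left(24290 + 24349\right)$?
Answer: $1155857196$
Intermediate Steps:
$\left(23764 + \left(-39 + 39\right) b\right) \left(24290 + 24349\right) = \left(23764 + \left(-39 + 39\right) 3\right) \left(24290 + 24349\right) = \left(23764 + 0 \cdot 3\right) 48639 = \left(23764 + 0\right) 48639 = 23764 \cdot 48639 = 1155857196$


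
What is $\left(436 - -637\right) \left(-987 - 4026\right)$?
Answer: $-5378949$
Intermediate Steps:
$\left(436 - -637\right) \left(-987 - 4026\right) = \left(436 + 637\right) \left(-5013\right) = 1073 \left(-5013\right) = -5378949$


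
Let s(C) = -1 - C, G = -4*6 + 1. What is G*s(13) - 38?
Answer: 284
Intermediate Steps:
G = -23 (G = -24 + 1 = -23)
G*s(13) - 38 = -23*(-1 - 1*13) - 38 = -23*(-1 - 13) - 38 = -23*(-14) - 38 = 322 - 38 = 284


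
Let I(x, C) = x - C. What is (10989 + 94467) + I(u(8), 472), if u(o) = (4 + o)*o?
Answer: 105080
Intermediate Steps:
u(o) = o*(4 + o)
(10989 + 94467) + I(u(8), 472) = (10989 + 94467) + (8*(4 + 8) - 1*472) = 105456 + (8*12 - 472) = 105456 + (96 - 472) = 105456 - 376 = 105080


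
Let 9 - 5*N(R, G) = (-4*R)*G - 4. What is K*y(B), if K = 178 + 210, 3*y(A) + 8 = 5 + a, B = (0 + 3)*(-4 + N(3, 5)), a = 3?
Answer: 0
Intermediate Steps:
N(R, G) = 13/5 + 4*G*R/5 (N(R, G) = 9/5 - ((-4*R)*G - 4)/5 = 9/5 - (-4*G*R - 4)/5 = 9/5 - (-4 - 4*G*R)/5 = 9/5 + (⅘ + 4*G*R/5) = 13/5 + 4*G*R/5)
B = 159/5 (B = (0 + 3)*(-4 + (13/5 + (⅘)*5*3)) = 3*(-4 + (13/5 + 12)) = 3*(-4 + 73/5) = 3*(53/5) = 159/5 ≈ 31.800)
y(A) = 0 (y(A) = -8/3 + (5 + 3)/3 = -8/3 + (⅓)*8 = -8/3 + 8/3 = 0)
K = 388
K*y(B) = 388*0 = 0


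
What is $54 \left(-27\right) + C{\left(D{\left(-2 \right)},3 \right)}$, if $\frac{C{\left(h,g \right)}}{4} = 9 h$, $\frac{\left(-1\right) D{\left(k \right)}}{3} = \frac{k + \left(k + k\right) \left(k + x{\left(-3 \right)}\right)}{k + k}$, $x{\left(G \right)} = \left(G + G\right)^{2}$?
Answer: $-5184$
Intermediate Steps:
$x{\left(G \right)} = 4 G^{2}$ ($x{\left(G \right)} = \left(2 G\right)^{2} = 4 G^{2}$)
$D{\left(k \right)} = - \frac{3 \left(k + 2 k \left(36 + k\right)\right)}{2 k}$ ($D{\left(k \right)} = - 3 \frac{k + \left(k + k\right) \left(k + 4 \left(-3\right)^{2}\right)}{k + k} = - 3 \frac{k + 2 k \left(k + 4 \cdot 9\right)}{2 k} = - 3 \left(k + 2 k \left(k + 36\right)\right) \frac{1}{2 k} = - 3 \left(k + 2 k \left(36 + k\right)\right) \frac{1}{2 k} = - 3 \frac{k + 2 k \left(36 + k\right)}{2 k} = - \frac{3 \left(k + 2 k \left(36 + k\right)\right)}{2 k}$)
$C{\left(h,g \right)} = 36 h$ ($C{\left(h,g \right)} = 4 \cdot 9 h = 36 h$)
$54 \left(-27\right) + C{\left(D{\left(-2 \right)},3 \right)} = 54 \left(-27\right) + 36 \left(- \frac{219}{2} - -6\right) = -1458 + 36 \left(- \frac{219}{2} + 6\right) = -1458 + 36 \left(- \frac{207}{2}\right) = -1458 - 3726 = -5184$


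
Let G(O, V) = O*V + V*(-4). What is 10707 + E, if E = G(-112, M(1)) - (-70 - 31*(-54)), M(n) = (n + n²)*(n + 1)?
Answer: 8639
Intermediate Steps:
M(n) = (1 + n)*(n + n²) (M(n) = (n + n²)*(1 + n) = (1 + n)*(n + n²))
G(O, V) = -4*V + O*V (G(O, V) = O*V - 4*V = -4*V + O*V)
E = -2068 (E = (1*(1 + 1² + 2*1))*(-4 - 112) - (-70 - 31*(-54)) = (1*(1 + 1 + 2))*(-116) - (-70 + 1674) = (1*4)*(-116) - 1*1604 = 4*(-116) - 1604 = -464 - 1604 = -2068)
10707 + E = 10707 - 2068 = 8639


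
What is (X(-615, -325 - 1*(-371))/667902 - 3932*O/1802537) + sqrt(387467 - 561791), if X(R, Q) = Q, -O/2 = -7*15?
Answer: -275708561369/601959033687 + 2*I*sqrt(43581) ≈ -0.45802 + 417.52*I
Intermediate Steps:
O = 210 (O = -(-14)*15 = -2*(-105) = 210)
(X(-615, -325 - 1*(-371))/667902 - 3932*O/1802537) + sqrt(387467 - 561791) = ((-325 - 1*(-371))/667902 - 3932*210/1802537) + sqrt(387467 - 561791) = ((-325 + 371)*(1/667902) - 825720*1/1802537) + sqrt(-174324) = (46*(1/667902) - 825720/1802537) + 2*I*sqrt(43581) = (23/333951 - 825720/1802537) + 2*I*sqrt(43581) = -275708561369/601959033687 + 2*I*sqrt(43581)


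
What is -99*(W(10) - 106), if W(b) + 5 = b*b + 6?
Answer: 495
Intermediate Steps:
W(b) = 1 + b**2 (W(b) = -5 + (b*b + 6) = -5 + (b**2 + 6) = -5 + (6 + b**2) = 1 + b**2)
-99*(W(10) - 106) = -99*((1 + 10**2) - 106) = -99*((1 + 100) - 106) = -99*(101 - 106) = -99*(-5) = 495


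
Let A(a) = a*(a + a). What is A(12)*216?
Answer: 62208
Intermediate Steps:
A(a) = 2*a² (A(a) = a*(2*a) = 2*a²)
A(12)*216 = (2*12²)*216 = (2*144)*216 = 288*216 = 62208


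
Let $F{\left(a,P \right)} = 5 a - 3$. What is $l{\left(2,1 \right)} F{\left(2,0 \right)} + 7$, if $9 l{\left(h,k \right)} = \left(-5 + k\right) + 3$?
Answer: $\frac{56}{9} \approx 6.2222$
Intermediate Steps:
$l{\left(h,k \right)} = - \frac{2}{9} + \frac{k}{9}$ ($l{\left(h,k \right)} = \frac{\left(-5 + k\right) + 3}{9} = \frac{-2 + k}{9} = - \frac{2}{9} + \frac{k}{9}$)
$F{\left(a,P \right)} = -3 + 5 a$
$l{\left(2,1 \right)} F{\left(2,0 \right)} + 7 = \left(- \frac{2}{9} + \frac{1}{9} \cdot 1\right) \left(-3 + 5 \cdot 2\right) + 7 = \left(- \frac{2}{9} + \frac{1}{9}\right) \left(-3 + 10\right) + 7 = \left(- \frac{1}{9}\right) 7 + 7 = - \frac{7}{9} + 7 = \frac{56}{9}$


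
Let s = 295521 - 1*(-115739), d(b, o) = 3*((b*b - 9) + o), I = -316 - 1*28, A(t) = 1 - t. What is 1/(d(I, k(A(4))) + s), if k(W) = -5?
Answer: 1/766226 ≈ 1.3051e-6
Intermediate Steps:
I = -344 (I = -316 - 28 = -344)
d(b, o) = -27 + 3*o + 3*b² (d(b, o) = 3*((b² - 9) + o) = 3*((-9 + b²) + o) = 3*(-9 + o + b²) = -27 + 3*o + 3*b²)
s = 411260 (s = 295521 + 115739 = 411260)
1/(d(I, k(A(4))) + s) = 1/((-27 + 3*(-5) + 3*(-344)²) + 411260) = 1/((-27 - 15 + 3*118336) + 411260) = 1/((-27 - 15 + 355008) + 411260) = 1/(354966 + 411260) = 1/766226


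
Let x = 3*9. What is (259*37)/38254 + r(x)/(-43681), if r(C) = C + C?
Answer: 416529307/1670972974 ≈ 0.24927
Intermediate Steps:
x = 27
r(C) = 2*C
(259*37)/38254 + r(x)/(-43681) = (259*37)/38254 + (2*27)/(-43681) = 9583*(1/38254) + 54*(-1/43681) = 9583/38254 - 54/43681 = 416529307/1670972974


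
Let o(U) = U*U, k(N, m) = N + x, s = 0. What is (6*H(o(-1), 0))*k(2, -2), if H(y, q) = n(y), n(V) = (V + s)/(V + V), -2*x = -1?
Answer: 15/2 ≈ 7.5000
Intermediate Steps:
x = ½ (x = -½*(-1) = ½ ≈ 0.50000)
k(N, m) = ½ + N (k(N, m) = N + ½ = ½ + N)
o(U) = U²
n(V) = ½ (n(V) = (V + 0)/(V + V) = V/((2*V)) = V*(1/(2*V)) = ½)
H(y, q) = ½
(6*H(o(-1), 0))*k(2, -2) = (6*(½))*(½ + 2) = 3*(5/2) = 15/2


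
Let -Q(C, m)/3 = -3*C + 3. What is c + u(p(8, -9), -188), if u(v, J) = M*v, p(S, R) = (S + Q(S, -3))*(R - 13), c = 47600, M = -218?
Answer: 388116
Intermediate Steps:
Q(C, m) = -9 + 9*C (Q(C, m) = -3*(-3*C + 3) = -3*(3 - 3*C) = -9 + 9*C)
p(S, R) = (-13 + R)*(-9 + 10*S) (p(S, R) = (S + (-9 + 9*S))*(R - 13) = (-9 + 10*S)*(-13 + R) = (-13 + R)*(-9 + 10*S))
u(v, J) = -218*v
c + u(p(8, -9), -188) = 47600 - 218*(117 - 130*8 - 9*(-9) + 10*(-9)*8) = 47600 - 218*(117 - 1040 + 81 - 720) = 47600 - 218*(-1562) = 47600 + 340516 = 388116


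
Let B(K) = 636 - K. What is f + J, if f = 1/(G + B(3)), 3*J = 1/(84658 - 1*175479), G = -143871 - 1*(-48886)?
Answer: -366815/25707428976 ≈ -1.4269e-5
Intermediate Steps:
G = -94985 (G = -143871 + 48886 = -94985)
J = -1/272463 (J = 1/(3*(84658 - 1*175479)) = 1/(3*(84658 - 175479)) = (⅓)/(-90821) = (⅓)*(-1/90821) = -1/272463 ≈ -3.6702e-6)
f = -1/94352 (f = 1/(-94985 + (636 - 1*3)) = 1/(-94985 + (636 - 3)) = 1/(-94985 + 633) = 1/(-94352) = -1/94352 ≈ -1.0599e-5)
f + J = -1/94352 - 1/272463 = -366815/25707428976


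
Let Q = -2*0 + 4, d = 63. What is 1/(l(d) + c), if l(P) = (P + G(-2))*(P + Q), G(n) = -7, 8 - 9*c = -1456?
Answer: 3/11744 ≈ 0.00025545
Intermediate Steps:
c = 488/3 (c = 8/9 - ⅑*(-1456) = 8/9 + 1456/9 = 488/3 ≈ 162.67)
Q = 4 (Q = 0 + 4 = 4)
l(P) = (-7 + P)*(4 + P) (l(P) = (P - 7)*(P + 4) = (-7 + P)*(4 + P))
1/(l(d) + c) = 1/((-28 + 63² - 3*63) + 488/3) = 1/((-28 + 3969 - 189) + 488/3) = 1/(3752 + 488/3) = 1/(11744/3) = 3/11744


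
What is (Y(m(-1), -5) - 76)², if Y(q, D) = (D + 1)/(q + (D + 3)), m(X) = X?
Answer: 50176/9 ≈ 5575.1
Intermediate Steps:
Y(q, D) = (1 + D)/(3 + D + q) (Y(q, D) = (1 + D)/(q + (3 + D)) = (1 + D)/(3 + D + q))
(Y(m(-1), -5) - 76)² = ((1 - 5)/(3 - 5 - 1) - 76)² = (-4/(-3) - 76)² = (-⅓*(-4) - 76)² = (4/3 - 76)² = (-224/3)² = 50176/9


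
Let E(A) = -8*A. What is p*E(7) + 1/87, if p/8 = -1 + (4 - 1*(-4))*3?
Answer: -896447/87 ≈ -10304.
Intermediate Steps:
p = 184 (p = 8*(-1 + (4 - 1*(-4))*3) = 8*(-1 + (4 + 4)*3) = 8*(-1 + 8*3) = 8*(-1 + 24) = 8*23 = 184)
p*E(7) + 1/87 = 184*(-8*7) + 1/87 = 184*(-56) + 1/87 = -10304 + 1/87 = -896447/87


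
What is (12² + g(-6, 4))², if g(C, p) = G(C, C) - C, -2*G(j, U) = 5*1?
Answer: 87025/4 ≈ 21756.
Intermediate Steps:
G(j, U) = -5/2
g(C, p) = -5/2 - C
(12² + g(-6, 4))² = (12² + (-5/2 - 1*(-6)))² = (144 + (-5/2 + 6))² = (144 + 7/2)² = (295/2)² = 87025/4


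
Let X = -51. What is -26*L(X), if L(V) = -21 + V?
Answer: 1872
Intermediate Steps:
-26*L(X) = -26*(-21 - 51) = -26*(-72) = 1872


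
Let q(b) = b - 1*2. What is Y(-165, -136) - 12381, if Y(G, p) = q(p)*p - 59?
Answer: 6328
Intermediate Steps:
q(b) = -2 + b (q(b) = b - 2 = -2 + b)
Y(G, p) = -59 + p*(-2 + p) (Y(G, p) = (-2 + p)*p - 59 = p*(-2 + p) - 59 = -59 + p*(-2 + p))
Y(-165, -136) - 12381 = (-59 - 136*(-2 - 136)) - 12381 = (-59 - 136*(-138)) - 12381 = (-59 + 18768) - 12381 = 18709 - 12381 = 6328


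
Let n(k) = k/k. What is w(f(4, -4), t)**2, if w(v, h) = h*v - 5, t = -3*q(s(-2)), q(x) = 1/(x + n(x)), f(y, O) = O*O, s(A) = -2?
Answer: 1849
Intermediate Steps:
n(k) = 1
f(y, O) = O**2
q(x) = 1/(1 + x) (q(x) = 1/(x + 1) = 1/(1 + x))
t = 3 (t = -3/(1 - 2) = -3/(-1) = -3*(-1) = 3)
w(v, h) = -5 + h*v
w(f(4, -4), t)**2 = (-5 + 3*(-4)**2)**2 = (-5 + 3*16)**2 = (-5 + 48)**2 = 43**2 = 1849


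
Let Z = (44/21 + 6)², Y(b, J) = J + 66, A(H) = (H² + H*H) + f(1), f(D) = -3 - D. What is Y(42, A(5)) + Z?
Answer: 78292/441 ≈ 177.53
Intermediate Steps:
A(H) = -4 + 2*H² (A(H) = (H² + H*H) + (-3 - 1*1) = (H² + H²) + (-3 - 1) = 2*H² - 4 = -4 + 2*H²)
Y(b, J) = 66 + J
Z = 28900/441 (Z = (44*(1/21) + 6)² = (44/21 + 6)² = (170/21)² = 28900/441 ≈ 65.533)
Y(42, A(5)) + Z = (66 + (-4 + 2*5²)) + 28900/441 = (66 + (-4 + 2*25)) + 28900/441 = (66 + (-4 + 50)) + 28900/441 = (66 + 46) + 28900/441 = 112 + 28900/441 = 78292/441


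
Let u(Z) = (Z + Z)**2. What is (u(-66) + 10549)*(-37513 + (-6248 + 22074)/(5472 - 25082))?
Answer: -10289109366294/9805 ≈ -1.0494e+9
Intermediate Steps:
u(Z) = 4*Z**2 (u(Z) = (2*Z)**2 = 4*Z**2)
(u(-66) + 10549)*(-37513 + (-6248 + 22074)/(5472 - 25082)) = (4*(-66)**2 + 10549)*(-37513 + (-6248 + 22074)/(5472 - 25082)) = (4*4356 + 10549)*(-37513 + 15826/(-19610)) = (17424 + 10549)*(-37513 + 15826*(-1/19610)) = 27973*(-37513 - 7913/9805) = 27973*(-367822878/9805) = -10289109366294/9805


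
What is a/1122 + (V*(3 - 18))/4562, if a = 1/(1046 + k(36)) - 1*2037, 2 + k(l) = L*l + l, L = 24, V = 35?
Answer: -9605150087/4975244208 ≈ -1.9306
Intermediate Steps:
k(l) = -2 + 25*l (k(l) = -2 + (24*l + l) = -2 + 25*l)
a = -3959927/1944 (a = 1/(1046 + (-2 + 25*36)) - 1*2037 = 1/(1046 + (-2 + 900)) - 2037 = 1/(1046 + 898) - 2037 = 1/1944 - 2037 = -3959927/1944 ≈ -2037.0)
a/1122 + (V*(3 - 18))/4562 = -3959927/1944/1122 + (35*(3 - 18))/4562 = -3959927/1944*1/1122 + (35*(-15))*(1/4562) = -3959927/2181168 - 525*1/4562 = -3959927/2181168 - 525/4562 = -9605150087/4975244208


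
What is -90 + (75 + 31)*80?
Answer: 8390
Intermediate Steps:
-90 + (75 + 31)*80 = -90 + 106*80 = -90 + 8480 = 8390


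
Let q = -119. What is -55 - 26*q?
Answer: 3039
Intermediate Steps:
-55 - 26*q = -55 - 26*(-119) = -55 + 3094 = 3039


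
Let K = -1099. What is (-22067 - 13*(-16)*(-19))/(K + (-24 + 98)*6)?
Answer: 26019/655 ≈ 39.724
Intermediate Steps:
(-22067 - 13*(-16)*(-19))/(K + (-24 + 98)*6) = (-22067 - 13*(-16)*(-19))/(-1099 + (-24 + 98)*6) = (-22067 + 208*(-19))/(-1099 + 74*6) = (-22067 - 3952)/(-1099 + 444) = -26019/(-655) = -26019*(-1/655) = 26019/655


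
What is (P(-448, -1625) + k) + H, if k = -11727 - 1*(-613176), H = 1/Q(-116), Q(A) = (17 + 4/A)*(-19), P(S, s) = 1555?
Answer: 5636881363/9348 ≈ 6.0300e+5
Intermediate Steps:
Q(A) = -323 - 76/A
H = -29/9348 (H = 1/(-323 - 76/(-116)) = 1/(-323 - 76*(-1/116)) = 1/(-323 + 19/29) = 1/(-9348/29) = -29/9348 ≈ -0.0031023)
k = 601449 (k = -11727 + 613176 = 601449)
(P(-448, -1625) + k) + H = (1555 + 601449) - 29/9348 = 603004 - 29/9348 = 5636881363/9348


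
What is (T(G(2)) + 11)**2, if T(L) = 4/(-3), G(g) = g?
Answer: 841/9 ≈ 93.444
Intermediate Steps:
T(L) = -4/3 (T(L) = 4*(-1/3) = -4/3)
(T(G(2)) + 11)**2 = (-4/3 + 11)**2 = (29/3)**2 = 841/9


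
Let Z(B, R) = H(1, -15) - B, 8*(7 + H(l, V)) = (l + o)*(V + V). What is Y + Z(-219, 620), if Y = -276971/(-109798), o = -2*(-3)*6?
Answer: 16639349/219596 ≈ 75.773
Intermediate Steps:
o = 36 (o = 6*6 = 36)
H(l, V) = -7 + V*(36 + l)/4 (H(l, V) = -7 + ((l + 36)*(V + V))/8 = -7 + ((36 + l)*(2*V))/8 = -7 + (2*V*(36 + l))/8 = -7 + V*(36 + l)/4)
Y = 276971/109798 (Y = -276971*(-1/109798) = 276971/109798 ≈ 2.5225)
Z(B, R) = -583/4 - B (Z(B, R) = (-7 + 9*(-15) + (1/4)*(-15)*1) - B = (-7 - 135 - 15/4) - B = -583/4 - B)
Y + Z(-219, 620) = 276971/109798 + (-583/4 - 1*(-219)) = 276971/109798 + (-583/4 + 219) = 276971/109798 + 293/4 = 16639349/219596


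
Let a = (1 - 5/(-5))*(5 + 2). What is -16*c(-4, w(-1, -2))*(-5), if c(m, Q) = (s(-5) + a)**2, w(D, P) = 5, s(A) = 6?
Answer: 32000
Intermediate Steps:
a = 14 (a = (1 - 5*(-1/5))*7 = (1 + 1)*7 = 2*7 = 14)
c(m, Q) = 400 (c(m, Q) = (6 + 14)**2 = 20**2 = 400)
-16*c(-4, w(-1, -2))*(-5) = -16*400*(-5) = -6400*(-5) = 32000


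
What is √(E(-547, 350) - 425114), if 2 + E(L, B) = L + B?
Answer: 3*I*√47257 ≈ 652.16*I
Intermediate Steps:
E(L, B) = -2 + B + L (E(L, B) = -2 + (L + B) = -2 + (B + L) = -2 + B + L)
√(E(-547, 350) - 425114) = √((-2 + 350 - 547) - 425114) = √(-199 - 425114) = √(-425313) = 3*I*√47257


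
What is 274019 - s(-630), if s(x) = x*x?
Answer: -122881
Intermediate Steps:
s(x) = x**2
274019 - s(-630) = 274019 - 1*(-630)**2 = 274019 - 1*396900 = 274019 - 396900 = -122881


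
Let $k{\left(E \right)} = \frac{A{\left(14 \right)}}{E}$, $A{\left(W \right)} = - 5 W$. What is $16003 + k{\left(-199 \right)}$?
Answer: $\frac{3184667}{199} \approx 16003.0$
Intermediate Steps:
$k{\left(E \right)} = - \frac{70}{E}$ ($k{\left(E \right)} = \frac{\left(-5\right) 14}{E} = - \frac{70}{E}$)
$16003 + k{\left(-199 \right)} = 16003 - \frac{70}{-199} = 16003 - - \frac{70}{199} = 16003 + \frac{70}{199} = \frac{3184667}{199}$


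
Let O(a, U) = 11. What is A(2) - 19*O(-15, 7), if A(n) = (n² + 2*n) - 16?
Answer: -217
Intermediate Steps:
A(n) = -16 + n² + 2*n
A(2) - 19*O(-15, 7) = (-16 + 2² + 2*2) - 19*11 = (-16 + 4 + 4) - 209 = -8 - 209 = -217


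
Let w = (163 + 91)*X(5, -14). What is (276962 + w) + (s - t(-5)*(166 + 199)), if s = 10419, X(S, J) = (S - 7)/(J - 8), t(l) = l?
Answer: 3181520/11 ≈ 2.8923e+5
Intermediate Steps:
X(S, J) = (-7 + S)/(-8 + J)
w = 254/11 (w = (163 + 91)*((-7 + 5)/(-8 - 14)) = 254*(-2/(-22)) = 254*(-1/22*(-2)) = 254*(1/11) = 254/11 ≈ 23.091)
(276962 + w) + (s - t(-5)*(166 + 199)) = (276962 + 254/11) + (10419 - (-5)*(166 + 199)) = 3046836/11 + (10419 - (-5)*365) = 3046836/11 + (10419 - 1*(-1825)) = 3046836/11 + (10419 + 1825) = 3046836/11 + 12244 = 3181520/11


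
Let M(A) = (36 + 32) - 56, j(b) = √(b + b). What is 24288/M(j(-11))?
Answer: 2024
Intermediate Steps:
j(b) = √2*√b (j(b) = √(2*b) = √2*√b)
M(A) = 12 (M(A) = 68 - 56 = 12)
24288/M(j(-11)) = 24288/12 = 24288*(1/12) = 2024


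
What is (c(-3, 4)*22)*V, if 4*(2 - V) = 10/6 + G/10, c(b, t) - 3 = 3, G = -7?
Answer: 2321/10 ≈ 232.10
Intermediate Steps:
c(b, t) = 6 (c(b, t) = 3 + 3 = 6)
V = 211/120 (V = 2 - (10/6 - 7/10)/4 = 2 - (10*(1/6) - 7*1/10)/4 = 2 - (5/3 - 7/10)/4 = 2 - 1/4*29/30 = 2 - 29/120 = 211/120 ≈ 1.7583)
(c(-3, 4)*22)*V = (6*22)*(211/120) = 132*(211/120) = 2321/10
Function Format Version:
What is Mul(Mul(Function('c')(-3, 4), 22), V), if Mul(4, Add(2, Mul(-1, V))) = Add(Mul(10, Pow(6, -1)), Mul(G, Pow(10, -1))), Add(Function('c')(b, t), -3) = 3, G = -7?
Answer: Rational(2321, 10) ≈ 232.10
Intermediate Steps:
Function('c')(b, t) = 6 (Function('c')(b, t) = Add(3, 3) = 6)
V = Rational(211, 120) (V = Add(2, Mul(Rational(-1, 4), Add(Mul(10, Pow(6, -1)), Mul(-7, Pow(10, -1))))) = Add(2, Mul(Rational(-1, 4), Add(Mul(10, Rational(1, 6)), Mul(-7, Rational(1, 10))))) = Add(2, Mul(Rational(-1, 4), Add(Rational(5, 3), Rational(-7, 10)))) = Add(2, Mul(Rational(-1, 4), Rational(29, 30))) = Add(2, Rational(-29, 120)) = Rational(211, 120) ≈ 1.7583)
Mul(Mul(Function('c')(-3, 4), 22), V) = Mul(Mul(6, 22), Rational(211, 120)) = Mul(132, Rational(211, 120)) = Rational(2321, 10)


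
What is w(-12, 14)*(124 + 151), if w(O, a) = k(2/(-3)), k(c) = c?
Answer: -550/3 ≈ -183.33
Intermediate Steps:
w(O, a) = -⅔ (w(O, a) = 2/(-3) = 2*(-⅓) = -⅔)
w(-12, 14)*(124 + 151) = -2*(124 + 151)/3 = -⅔*275 = -550/3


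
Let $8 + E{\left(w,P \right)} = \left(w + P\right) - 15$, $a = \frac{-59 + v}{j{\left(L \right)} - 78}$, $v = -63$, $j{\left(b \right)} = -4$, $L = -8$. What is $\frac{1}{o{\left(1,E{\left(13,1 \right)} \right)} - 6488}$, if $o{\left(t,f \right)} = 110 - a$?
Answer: $- \frac{41}{261559} \approx -0.00015675$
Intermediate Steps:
$a = \frac{61}{41}$ ($a = \frac{-59 - 63}{-4 - 78} = - \frac{122}{-82} = \left(-122\right) \left(- \frac{1}{82}\right) = \frac{61}{41} \approx 1.4878$)
$E{\left(w,P \right)} = -23 + P + w$ ($E{\left(w,P \right)} = -8 - \left(15 - P - w\right) = -8 + \left(-15 + P + w\right) = -23 + P + w$)
$o{\left(t,f \right)} = \frac{4449}{41}$ ($o{\left(t,f \right)} = 110 - \frac{61}{41} = \frac{4449}{41}$)
$\frac{1}{o{\left(1,E{\left(13,1 \right)} \right)} - 6488} = \frac{1}{\frac{4449}{41} - 6488} = \frac{1}{- \frac{261559}{41}} = - \frac{41}{261559}$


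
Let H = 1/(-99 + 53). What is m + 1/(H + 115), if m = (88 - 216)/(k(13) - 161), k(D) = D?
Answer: 170950/195693 ≈ 0.87356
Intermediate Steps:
H = -1/46 (H = 1/(-46) = -1/46 ≈ -0.021739)
m = 32/37 (m = (88 - 216)/(13 - 161) = -128/(-148) = -128*(-1/148) = 32/37 ≈ 0.86486)
m + 1/(H + 115) = 32/37 + 1/(-1/46 + 115) = 32/37 + 1/(5289/46) = 32/37 + 46/5289 = 170950/195693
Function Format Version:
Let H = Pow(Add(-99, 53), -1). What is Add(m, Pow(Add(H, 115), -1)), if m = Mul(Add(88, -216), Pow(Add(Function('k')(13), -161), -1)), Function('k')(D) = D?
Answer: Rational(170950, 195693) ≈ 0.87356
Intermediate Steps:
H = Rational(-1, 46) (H = Pow(-46, -1) = Rational(-1, 46) ≈ -0.021739)
m = Rational(32, 37) (m = Mul(Add(88, -216), Pow(Add(13, -161), -1)) = Mul(-128, Pow(-148, -1)) = Mul(-128, Rational(-1, 148)) = Rational(32, 37) ≈ 0.86486)
Add(m, Pow(Add(H, 115), -1)) = Add(Rational(32, 37), Pow(Add(Rational(-1, 46), 115), -1)) = Add(Rational(32, 37), Pow(Rational(5289, 46), -1)) = Add(Rational(32, 37), Rational(46, 5289)) = Rational(170950, 195693)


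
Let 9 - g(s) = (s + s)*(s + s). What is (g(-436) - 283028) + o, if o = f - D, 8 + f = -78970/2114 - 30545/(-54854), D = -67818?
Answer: -56567677216179/57980678 ≈ -9.7563e+5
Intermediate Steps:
f = -2597469549/57980678 (f = -8 + (-78970/2114 - 30545/(-54854)) = -8 + (-78970*1/2114 - 30545*(-1/54854)) = -8 + (-39485/1057 + 30545/54854) = -8 - 2133624125/57980678 = -2597469549/57980678 ≈ -44.799)
o = 3929536151055/57980678 (o = -2597469549/57980678 - 1*(-67818) = -2597469549/57980678 + 67818 = 3929536151055/57980678 ≈ 67773.)
g(s) = 9 - 4*s² (g(s) = 9 - (s + s)*(s + s) = 9 - 2*s*2*s = 9 - 4*s²)
(g(-436) - 283028) + o = ((9 - 4*(-436)²) - 283028) + 3929536151055/57980678 = ((9 - 4*190096) - 283028) + 3929536151055/57980678 = ((9 - 760384) - 283028) + 3929536151055/57980678 = (-760375 - 283028) + 3929536151055/57980678 = -1043403 + 3929536151055/57980678 = -56567677216179/57980678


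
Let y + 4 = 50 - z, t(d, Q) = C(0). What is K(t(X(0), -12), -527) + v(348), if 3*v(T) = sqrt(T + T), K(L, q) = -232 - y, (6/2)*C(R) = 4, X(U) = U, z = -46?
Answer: -324 + 2*sqrt(174)/3 ≈ -315.21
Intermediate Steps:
C(R) = 4/3 (C(R) = (1/3)*4 = 4/3)
t(d, Q) = 4/3
y = 92 (y = -4 + (50 - 1*(-46)) = -4 + (50 + 46) = -4 + 96 = 92)
K(L, q) = -324 (K(L, q) = -232 - 1*92 = -232 - 92 = -324)
v(T) = sqrt(2)*sqrt(T)/3 (v(T) = sqrt(T + T)/3 = sqrt(2*T)/3 = (sqrt(2)*sqrt(T))/3 = sqrt(2)*sqrt(T)/3)
K(t(X(0), -12), -527) + v(348) = -324 + sqrt(2)*sqrt(348)/3 = -324 + sqrt(2)*(2*sqrt(87))/3 = -324 + 2*sqrt(174)/3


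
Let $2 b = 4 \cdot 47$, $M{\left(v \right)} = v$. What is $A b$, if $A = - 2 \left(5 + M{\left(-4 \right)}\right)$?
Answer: $-188$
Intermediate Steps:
$A = -2$ ($A = - 2 \left(5 - 4\right) = \left(-2\right) 1 = -2$)
$b = 94$ ($b = \frac{4 \cdot 47}{2} = \frac{1}{2} \cdot 188 = 94$)
$A b = \left(-2\right) 94 = -188$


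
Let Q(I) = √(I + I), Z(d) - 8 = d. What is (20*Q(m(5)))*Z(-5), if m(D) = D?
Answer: 60*√10 ≈ 189.74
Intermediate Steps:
Z(d) = 8 + d
Q(I) = √2*√I (Q(I) = √(2*I) = √2*√I)
(20*Q(m(5)))*Z(-5) = (20*(√2*√5))*(8 - 5) = (20*√10)*3 = 60*√10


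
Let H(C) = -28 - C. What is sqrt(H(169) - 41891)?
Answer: 2*I*sqrt(10522) ≈ 205.15*I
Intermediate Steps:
sqrt(H(169) - 41891) = sqrt((-28 - 1*169) - 41891) = sqrt((-28 - 169) - 41891) = sqrt(-197 - 41891) = sqrt(-42088) = 2*I*sqrt(10522)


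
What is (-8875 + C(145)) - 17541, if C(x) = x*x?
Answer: -5391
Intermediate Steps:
C(x) = x²
(-8875 + C(145)) - 17541 = (-8875 + 145²) - 17541 = (-8875 + 21025) - 17541 = 12150 - 17541 = -5391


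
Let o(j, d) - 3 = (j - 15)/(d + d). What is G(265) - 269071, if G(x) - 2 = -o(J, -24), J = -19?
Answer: -6457745/24 ≈ -2.6907e+5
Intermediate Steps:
o(j, d) = 3 + (-15 + j)/(2*d) (o(j, d) = 3 + (j - 15)/(d + d) = 3 + (-15 + j)/((2*d)) = 3 + (-15 + j)*(1/(2*d)) = 3 + (-15 + j)/(2*d))
G(x) = -41/24 (G(x) = 2 - (-15 - 19 + 6*(-24))/(2*(-24)) = 2 - (-1)*(-15 - 19 - 144)/(2*24) = 2 - (-1)*(-178)/(2*24) = 2 - 1*89/24 = 2 - 89/24 = -41/24)
G(265) - 269071 = -41/24 - 269071 = -6457745/24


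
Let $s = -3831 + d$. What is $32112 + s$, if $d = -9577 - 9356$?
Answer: $9348$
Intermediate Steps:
$d = -18933$
$s = -22764$ ($s = -3831 - 18933 = -22764$)
$32112 + s = 32112 - 22764 = 9348$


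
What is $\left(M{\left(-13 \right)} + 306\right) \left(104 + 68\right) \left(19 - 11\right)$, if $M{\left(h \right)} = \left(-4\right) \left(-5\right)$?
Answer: $448576$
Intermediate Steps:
$M{\left(h \right)} = 20$
$\left(M{\left(-13 \right)} + 306\right) \left(104 + 68\right) \left(19 - 11\right) = \left(20 + 306\right) \left(104 + 68\right) \left(19 - 11\right) = 326 \cdot 172 \left(19 - 11\right) = 56072 \cdot 8 = 448576$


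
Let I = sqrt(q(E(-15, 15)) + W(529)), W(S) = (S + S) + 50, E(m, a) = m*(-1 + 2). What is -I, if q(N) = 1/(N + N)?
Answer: -sqrt(997170)/30 ≈ -33.286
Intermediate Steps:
E(m, a) = m (E(m, a) = m*1 = m)
W(S) = 50 + 2*S (W(S) = 2*S + 50 = 50 + 2*S)
q(N) = 1/(2*N)
I = sqrt(997170)/30 (I = sqrt((1/2)/(-15) + (50 + 2*529)) = sqrt((1/2)*(-1/15) + (50 + 1058)) = sqrt(-1/30 + 1108) = sqrt(33239/30) = sqrt(997170)/30 ≈ 33.286)
-I = -sqrt(997170)/30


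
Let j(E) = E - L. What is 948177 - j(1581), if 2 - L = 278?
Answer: 946320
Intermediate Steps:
L = -276 (L = 2 - 1*278 = 2 - 278 = -276)
j(E) = 276 + E (j(E) = E - 1*(-276) = E + 276 = 276 + E)
948177 - j(1581) = 948177 - (276 + 1581) = 948177 - 1*1857 = 948177 - 1857 = 946320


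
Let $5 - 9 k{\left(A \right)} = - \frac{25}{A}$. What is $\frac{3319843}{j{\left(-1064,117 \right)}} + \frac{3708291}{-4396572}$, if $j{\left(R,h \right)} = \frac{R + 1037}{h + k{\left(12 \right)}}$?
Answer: $- \frac{429802825927796}{29676861} \approx -1.4483 \cdot 10^{7}$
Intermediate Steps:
$k{\left(A \right)} = \frac{5}{9} + \frac{25}{9 A}$ ($k{\left(A \right)} = \frac{5}{9} - \frac{\left(-25\right) \frac{1}{A}}{9} = \frac{5}{9} + \frac{25}{9 A}$)
$j{\left(R,h \right)} = \frac{1037 + R}{\frac{85}{108} + h}$ ($j{\left(R,h \right)} = \frac{R + 1037}{h + \frac{5 \left(5 + 12\right)}{9 \cdot 12}} = \frac{1037 + R}{h + \frac{5}{9} \cdot \frac{1}{12} \cdot 17} = \frac{1037 + R}{h + \frac{85}{108}} = \frac{1037 + R}{\frac{85}{108} + h}$)
$\frac{3319843}{j{\left(-1064,117 \right)}} + \frac{3708291}{-4396572} = \frac{3319843}{108 \frac{1}{85 + 108 \cdot 117} \left(1037 - 1064\right)} + \frac{3708291}{-4396572} = \frac{3319843}{108 \frac{1}{85 + 12636} \left(-27\right)} + 3708291 \left(- \frac{1}{4396572}\right) = \frac{3319843}{108 \cdot \frac{1}{12721} \left(-27\right)} - \frac{1236097}{1465524} = \frac{3319843}{- \frac{2916}{12721}} - \frac{1236097}{1465524} = 3319843 \left(- \frac{12721}{2916}\right) - \frac{1236097}{1465524} = - \frac{42231722803}{2916} - \frac{1236097}{1465524} = - \frac{429802825927796}{29676861}$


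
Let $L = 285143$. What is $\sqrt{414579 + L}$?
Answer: $\sqrt{699722} \approx 836.49$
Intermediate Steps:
$\sqrt{414579 + L} = \sqrt{414579 + 285143} = \sqrt{699722}$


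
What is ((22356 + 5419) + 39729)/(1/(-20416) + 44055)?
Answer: 1378161664/899426879 ≈ 1.5323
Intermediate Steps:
((22356 + 5419) + 39729)/(1/(-20416) + 44055) = (27775 + 39729)/(-1/20416 + 44055) = 67504/(899426879/20416) = 67504*(20416/899426879) = 1378161664/899426879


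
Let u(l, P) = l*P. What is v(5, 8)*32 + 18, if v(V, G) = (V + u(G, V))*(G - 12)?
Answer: -5742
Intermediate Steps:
u(l, P) = P*l
v(V, G) = (-12 + G)*(V + G*V) (v(V, G) = (V + V*G)*(G - 12) = (V + G*V)*(-12 + G) = (-12 + G)*(V + G*V))
v(5, 8)*32 + 18 = (5*(-12 + 8² - 11*8))*32 + 18 = (5*(-12 + 64 - 88))*32 + 18 = (5*(-36))*32 + 18 = -180*32 + 18 = -5760 + 18 = -5742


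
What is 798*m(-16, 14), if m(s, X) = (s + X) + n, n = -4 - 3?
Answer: -7182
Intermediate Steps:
n = -7
m(s, X) = -7 + X + s (m(s, X) = (s + X) - 7 = (X + s) - 7 = -7 + X + s)
798*m(-16, 14) = 798*(-7 + 14 - 16) = 798*(-9) = -7182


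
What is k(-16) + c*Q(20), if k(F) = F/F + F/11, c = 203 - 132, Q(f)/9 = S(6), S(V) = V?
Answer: 42169/11 ≈ 3833.5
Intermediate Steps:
Q(f) = 54 (Q(f) = 9*6 = 54)
c = 71
k(F) = 1 + F/11 (k(F) = 1 + F*(1/11) = 1 + F/11)
k(-16) + c*Q(20) = (1 + (1/11)*(-16)) + 71*54 = (1 - 16/11) + 3834 = -5/11 + 3834 = 42169/11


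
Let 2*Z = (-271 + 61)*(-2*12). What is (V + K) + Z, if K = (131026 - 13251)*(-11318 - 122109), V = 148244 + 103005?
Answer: -15714111156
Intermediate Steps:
V = 251249
Z = 2520 (Z = ((-271 + 61)*(-2*12))/2 = (-210*(-24))/2 = (1/2)*5040 = 2520)
K = -15714364925 (K = 117775*(-133427) = -15714364925)
(V + K) + Z = (251249 - 15714364925) + 2520 = -15714113676 + 2520 = -15714111156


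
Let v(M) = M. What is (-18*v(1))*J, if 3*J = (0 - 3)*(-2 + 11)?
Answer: 162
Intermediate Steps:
J = -9 (J = ((0 - 3)*(-2 + 11))/3 = (-3*9)/3 = (1/3)*(-27) = -9)
(-18*v(1))*J = -18*1*(-9) = -18*(-9) = 162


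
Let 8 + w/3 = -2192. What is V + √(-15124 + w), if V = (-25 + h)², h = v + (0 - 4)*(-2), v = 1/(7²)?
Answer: 692224/2401 + 2*I*√5431 ≈ 288.31 + 147.39*I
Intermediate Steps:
w = -6600 (w = -24 + 3*(-2192) = -24 - 6576 = -6600)
v = 1/49 ≈ 0.020408
h = 393/49 (h = 1/49 + (0 - 4)*(-2) = 1/49 - 4*(-2) = 1/49 + 8 = 393/49 ≈ 8.0204)
V = 692224/2401 (V = (-25 + 393/49)² = (-832/49)² = 692224/2401 ≈ 288.31)
V + √(-15124 + w) = 692224/2401 + √(-15124 - 6600) = 692224/2401 + √(-21724) = 692224/2401 + 2*I*√5431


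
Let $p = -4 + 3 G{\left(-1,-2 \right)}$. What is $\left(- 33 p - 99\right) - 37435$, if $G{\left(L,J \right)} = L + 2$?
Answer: $-37501$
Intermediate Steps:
$G{\left(L,J \right)} = 2 + L$
$p = -1$ ($p = -4 + 3 \left(2 - 1\right) = -4 + 3 \cdot 1 = -4 + 3 = -1$)
$\left(- 33 p - 99\right) - 37435 = \left(\left(-33\right) \left(-1\right) - 99\right) - 37435 = \left(33 - 99\right) - 37435 = -66 - 37435 = -37501$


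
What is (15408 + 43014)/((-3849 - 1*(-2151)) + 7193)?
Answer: 8346/785 ≈ 10.632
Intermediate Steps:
(15408 + 43014)/((-3849 - 1*(-2151)) + 7193) = 58422/((-3849 + 2151) + 7193) = 58422/(-1698 + 7193) = 58422/5495 = 58422*(1/5495) = 8346/785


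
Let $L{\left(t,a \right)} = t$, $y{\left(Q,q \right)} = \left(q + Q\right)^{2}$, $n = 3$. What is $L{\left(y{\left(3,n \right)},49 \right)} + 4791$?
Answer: $4827$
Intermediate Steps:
$y{\left(Q,q \right)} = \left(Q + q\right)^{2}$
$L{\left(y{\left(3,n \right)},49 \right)} + 4791 = \left(3 + 3\right)^{2} + 4791 = 6^{2} + 4791 = 36 + 4791 = 4827$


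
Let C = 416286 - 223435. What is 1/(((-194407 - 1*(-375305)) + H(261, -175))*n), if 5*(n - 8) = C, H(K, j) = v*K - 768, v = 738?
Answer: 5/71899734468 ≈ 6.9541e-11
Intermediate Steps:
H(K, j) = -768 + 738*K (H(K, j) = 738*K - 768 = -768 + 738*K)
C = 192851
n = 192891/5 (n = 8 + (⅕)*192851 = 8 + 192851/5 = 192891/5 ≈ 38578.)
1/(((-194407 - 1*(-375305)) + H(261, -175))*n) = 1/(((-194407 - 1*(-375305)) + (-768 + 738*261))*(192891/5)) = (5/192891)/((-194407 + 375305) + (-768 + 192618)) = (5/192891)/(180898 + 191850) = (5/192891)/372748 = (1/372748)*(5/192891) = 5/71899734468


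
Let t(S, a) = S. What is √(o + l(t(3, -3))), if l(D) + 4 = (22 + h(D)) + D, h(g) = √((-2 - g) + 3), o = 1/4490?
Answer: √(423366590 + 20160100*I*√2)/4490 ≈ 4.5852 + 0.15422*I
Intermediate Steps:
o = 1/4490 ≈ 0.00022272
h(g) = √(1 - g)
l(D) = 18 + D + √(1 - D) (l(D) = -4 + ((22 + √(1 - D)) + D) = -4 + (22 + D + √(1 - D)) = 18 + D + √(1 - D))
√(o + l(t(3, -3))) = √(1/4490 + (18 + 3 + √(1 - 1*3))) = √(1/4490 + (18 + 3 + √(1 - 3))) = √(1/4490 + (18 + 3 + √(-2))) = √(1/4490 + (18 + 3 + I*√2)) = √(1/4490 + (21 + I*√2)) = √(94291/4490 + I*√2)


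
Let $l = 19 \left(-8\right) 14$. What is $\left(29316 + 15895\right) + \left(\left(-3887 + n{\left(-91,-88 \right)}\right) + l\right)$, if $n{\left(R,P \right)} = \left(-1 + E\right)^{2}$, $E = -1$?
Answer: $39200$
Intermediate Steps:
$n{\left(R,P \right)} = 4$ ($n{\left(R,P \right)} = \left(-1 - 1\right)^{2} = \left(-2\right)^{2} = 4$)
$l = -2128$ ($l = \left(-152\right) 14 = -2128$)
$\left(29316 + 15895\right) + \left(\left(-3887 + n{\left(-91,-88 \right)}\right) + l\right) = \left(29316 + 15895\right) + \left(\left(-3887 + 4\right) - 2128\right) = 45211 - 6011 = 39200$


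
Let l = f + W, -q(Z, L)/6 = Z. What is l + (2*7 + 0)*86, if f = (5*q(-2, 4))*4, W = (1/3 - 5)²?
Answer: 13192/9 ≈ 1465.8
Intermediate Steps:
q(Z, L) = -6*Z
W = 196/9 (W = (⅓ - 5)² = (-14/3)² = 196/9 ≈ 21.778)
f = 240 (f = (5*(-6*(-2)))*4 = (5*12)*4 = 60*4 = 240)
l = 2356/9 (l = 240 + 196/9 = 2356/9 ≈ 261.78)
l + (2*7 + 0)*86 = 2356/9 + (2*7 + 0)*86 = 2356/9 + (14 + 0)*86 = 2356/9 + 14*86 = 2356/9 + 1204 = 13192/9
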